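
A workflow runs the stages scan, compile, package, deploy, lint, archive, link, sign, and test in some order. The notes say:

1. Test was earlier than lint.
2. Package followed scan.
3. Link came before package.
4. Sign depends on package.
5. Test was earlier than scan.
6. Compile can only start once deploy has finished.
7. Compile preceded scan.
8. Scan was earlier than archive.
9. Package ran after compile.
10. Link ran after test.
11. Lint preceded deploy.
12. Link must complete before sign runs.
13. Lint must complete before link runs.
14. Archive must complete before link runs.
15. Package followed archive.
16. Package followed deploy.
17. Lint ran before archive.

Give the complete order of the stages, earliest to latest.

The constraints fix every adjacent pair, so only one ordering works:
test → lint → deploy → compile → scan → archive → link → package → sign.

test, lint, deploy, compile, scan, archive, link, package, sign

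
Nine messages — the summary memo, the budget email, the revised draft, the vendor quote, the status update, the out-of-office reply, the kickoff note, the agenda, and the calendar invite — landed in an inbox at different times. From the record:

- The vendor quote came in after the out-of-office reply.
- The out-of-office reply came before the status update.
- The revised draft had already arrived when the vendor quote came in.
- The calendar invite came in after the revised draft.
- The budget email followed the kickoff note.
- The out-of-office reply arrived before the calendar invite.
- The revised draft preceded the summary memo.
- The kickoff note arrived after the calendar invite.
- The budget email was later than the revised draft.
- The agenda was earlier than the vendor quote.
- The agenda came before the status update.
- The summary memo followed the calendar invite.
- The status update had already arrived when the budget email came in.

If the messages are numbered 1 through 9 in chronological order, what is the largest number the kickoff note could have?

The kickoff note must come before the budget email — 1 message forced after it.
Everything else can be placed before the kickoff note in some valid order, so the kickoff note can sit as late as position 9 − 1 = 8.

8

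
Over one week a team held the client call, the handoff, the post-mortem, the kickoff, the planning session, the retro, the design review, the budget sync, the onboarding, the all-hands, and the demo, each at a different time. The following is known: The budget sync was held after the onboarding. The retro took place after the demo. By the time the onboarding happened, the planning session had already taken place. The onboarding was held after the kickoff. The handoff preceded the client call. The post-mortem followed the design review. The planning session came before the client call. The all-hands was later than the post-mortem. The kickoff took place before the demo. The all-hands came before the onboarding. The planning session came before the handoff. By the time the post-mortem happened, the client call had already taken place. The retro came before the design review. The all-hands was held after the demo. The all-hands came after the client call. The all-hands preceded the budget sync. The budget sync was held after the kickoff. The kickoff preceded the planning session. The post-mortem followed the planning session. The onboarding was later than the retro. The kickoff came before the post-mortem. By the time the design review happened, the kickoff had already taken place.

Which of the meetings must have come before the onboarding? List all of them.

Directly stated before the onboarding: the all-hands, the kickoff, the planning session, and the retro.
The client call reaches the onboarding via the client call → the all-hands → the onboarding.
The demo reaches the onboarding via the demo → the retro → the onboarding.
The design review reaches the onboarding via the design review → the post-mortem → the all-hands → the onboarding.
Likewise the handoff and the post-mortem each reach the onboarding by chaining the stated constraints.
No chain forces the budget sync ahead of the onboarding.

the all-hands, the client call, the demo, the design review, the handoff, the kickoff, the planning session, the post-mortem, the retro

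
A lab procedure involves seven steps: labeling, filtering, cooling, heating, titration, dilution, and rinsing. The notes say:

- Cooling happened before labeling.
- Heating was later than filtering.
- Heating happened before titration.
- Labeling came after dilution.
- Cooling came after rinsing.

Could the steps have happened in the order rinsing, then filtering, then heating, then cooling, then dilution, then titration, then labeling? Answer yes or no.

yes

Check each stated constraint against the proposed order — e.g. rinsing is ahead of cooling; heating is ahead of titration. Every pair is in the required order; nothing is violated.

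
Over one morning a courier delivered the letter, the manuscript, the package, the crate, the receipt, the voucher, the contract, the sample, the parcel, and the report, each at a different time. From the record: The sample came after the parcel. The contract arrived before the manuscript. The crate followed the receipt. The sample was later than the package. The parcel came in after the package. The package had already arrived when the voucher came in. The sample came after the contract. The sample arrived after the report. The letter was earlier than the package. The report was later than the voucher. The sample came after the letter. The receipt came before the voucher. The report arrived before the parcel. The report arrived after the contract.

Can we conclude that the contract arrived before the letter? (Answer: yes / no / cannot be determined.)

cannot be determined

No chain of stated constraints runs from the contract to the letter, and none runs from the letter to the contract either.
So the relative order of the contract and the letter is not fixed by the given facts.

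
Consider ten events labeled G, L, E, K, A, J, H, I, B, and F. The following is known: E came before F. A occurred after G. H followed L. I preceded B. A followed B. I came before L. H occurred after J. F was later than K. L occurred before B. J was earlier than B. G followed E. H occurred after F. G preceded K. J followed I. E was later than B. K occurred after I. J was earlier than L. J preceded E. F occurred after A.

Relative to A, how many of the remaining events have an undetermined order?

Forced before A: B, E, G, I, J, and L; forced after A: F and H.
That leaves K with no forced order relative to A — 1.

1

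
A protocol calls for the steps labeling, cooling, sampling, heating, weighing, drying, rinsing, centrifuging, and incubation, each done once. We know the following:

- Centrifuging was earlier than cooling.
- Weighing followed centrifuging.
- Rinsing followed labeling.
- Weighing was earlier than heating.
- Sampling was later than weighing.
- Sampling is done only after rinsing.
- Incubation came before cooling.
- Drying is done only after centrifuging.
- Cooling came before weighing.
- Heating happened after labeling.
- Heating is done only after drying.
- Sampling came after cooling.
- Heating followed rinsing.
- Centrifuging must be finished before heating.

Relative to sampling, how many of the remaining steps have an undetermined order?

Forced before sampling: centrifuging, cooling, incubation, labeling, rinsing, and weighing.
That leaves drying and heating with no forced order relative to sampling — 2.

2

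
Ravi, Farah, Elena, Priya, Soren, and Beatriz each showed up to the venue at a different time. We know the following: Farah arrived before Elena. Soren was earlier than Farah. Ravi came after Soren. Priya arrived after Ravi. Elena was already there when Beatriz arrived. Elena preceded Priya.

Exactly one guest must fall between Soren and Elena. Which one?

Tracing the constraints gives Soren → Farah → Elena, so Farah sits after Soren and before Elena.
No other guest is forced both after Soren and before Elena.

Farah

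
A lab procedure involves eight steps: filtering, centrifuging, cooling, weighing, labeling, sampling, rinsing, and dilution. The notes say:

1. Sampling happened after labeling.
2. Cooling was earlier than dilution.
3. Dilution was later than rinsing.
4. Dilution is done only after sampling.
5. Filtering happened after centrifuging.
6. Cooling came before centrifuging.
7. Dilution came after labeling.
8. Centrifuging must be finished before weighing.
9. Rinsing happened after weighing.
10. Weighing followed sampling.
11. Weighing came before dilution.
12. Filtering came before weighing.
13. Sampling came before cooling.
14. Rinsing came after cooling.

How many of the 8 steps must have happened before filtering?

4

Directly stated before filtering: centrifuging.
Cooling reaches filtering via cooling → centrifuging → filtering.
Labeling reaches filtering via labeling → sampling → cooling → centrifuging → filtering.
Sampling reaches filtering via sampling → cooling → centrifuging → filtering.
That's centrifuging, cooling, labeling, and sampling — 4 in all.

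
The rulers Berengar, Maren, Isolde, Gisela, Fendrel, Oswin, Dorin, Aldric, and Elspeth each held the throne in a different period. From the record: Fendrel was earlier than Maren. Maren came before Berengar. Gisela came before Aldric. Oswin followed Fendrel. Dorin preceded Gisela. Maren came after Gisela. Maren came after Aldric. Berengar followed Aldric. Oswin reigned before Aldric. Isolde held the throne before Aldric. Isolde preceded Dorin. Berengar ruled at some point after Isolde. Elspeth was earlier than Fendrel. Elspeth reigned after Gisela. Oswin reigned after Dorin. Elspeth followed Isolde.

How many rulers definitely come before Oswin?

Directly stated before Oswin: Dorin and Fendrel.
Elspeth reaches Oswin via Elspeth → Fendrel → Oswin.
Gisela reaches Oswin via Gisela → Elspeth → Fendrel → Oswin.
Isolde reaches Oswin via Isolde → Dorin → Oswin.
That's Dorin, Elspeth, Fendrel, Gisela, and Isolde — 5 in all.

5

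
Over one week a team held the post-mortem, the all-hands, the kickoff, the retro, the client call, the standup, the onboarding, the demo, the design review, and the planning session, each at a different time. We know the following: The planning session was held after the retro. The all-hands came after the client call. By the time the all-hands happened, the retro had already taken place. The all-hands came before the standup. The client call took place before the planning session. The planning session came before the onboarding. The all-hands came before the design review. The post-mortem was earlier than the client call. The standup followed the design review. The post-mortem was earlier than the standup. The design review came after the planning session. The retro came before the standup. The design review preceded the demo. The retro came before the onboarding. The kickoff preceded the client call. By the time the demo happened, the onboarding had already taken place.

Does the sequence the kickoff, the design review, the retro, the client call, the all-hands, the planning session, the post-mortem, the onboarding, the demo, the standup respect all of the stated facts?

The constraints require the post-mortem before the client call, but in the proposed sequence the client call appears ahead of the post-mortem. That one violation is enough.

no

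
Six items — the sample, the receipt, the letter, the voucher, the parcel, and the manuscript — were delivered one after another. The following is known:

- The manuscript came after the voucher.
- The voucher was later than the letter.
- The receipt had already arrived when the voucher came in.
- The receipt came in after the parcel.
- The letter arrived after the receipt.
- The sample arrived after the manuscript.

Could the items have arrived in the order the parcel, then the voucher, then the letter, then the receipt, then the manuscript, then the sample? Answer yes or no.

no

The constraints require the receipt before the voucher, but in the proposed sequence the voucher appears ahead of the receipt. That one violation is enough.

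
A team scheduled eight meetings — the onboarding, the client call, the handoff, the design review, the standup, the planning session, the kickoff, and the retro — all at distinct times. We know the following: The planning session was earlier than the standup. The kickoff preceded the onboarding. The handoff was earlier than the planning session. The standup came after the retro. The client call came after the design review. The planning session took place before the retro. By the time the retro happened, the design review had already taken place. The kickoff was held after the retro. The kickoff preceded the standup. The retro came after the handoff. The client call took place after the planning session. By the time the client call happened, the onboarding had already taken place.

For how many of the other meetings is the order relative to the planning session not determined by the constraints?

Forced before the planning session: the handoff; forced after the planning session: the client call, the kickoff, the onboarding, the retro, and the standup.
That leaves the design review with no forced order relative to the planning session — 1.

1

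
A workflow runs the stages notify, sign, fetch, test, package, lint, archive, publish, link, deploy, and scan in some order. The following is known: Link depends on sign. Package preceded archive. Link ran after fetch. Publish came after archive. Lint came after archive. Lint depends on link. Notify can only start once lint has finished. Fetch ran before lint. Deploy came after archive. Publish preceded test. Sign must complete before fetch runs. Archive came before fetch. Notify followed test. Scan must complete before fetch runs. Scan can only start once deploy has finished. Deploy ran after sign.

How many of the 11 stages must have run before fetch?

5

Directly stated before fetch: archive, scan, and sign.
Deploy reaches fetch via deploy → scan → fetch.
Package reaches fetch via package → archive → fetch.
No chain forces lint (or any of the others) ahead of fetch.
That's archive, deploy, package, scan, and sign — 5 in all.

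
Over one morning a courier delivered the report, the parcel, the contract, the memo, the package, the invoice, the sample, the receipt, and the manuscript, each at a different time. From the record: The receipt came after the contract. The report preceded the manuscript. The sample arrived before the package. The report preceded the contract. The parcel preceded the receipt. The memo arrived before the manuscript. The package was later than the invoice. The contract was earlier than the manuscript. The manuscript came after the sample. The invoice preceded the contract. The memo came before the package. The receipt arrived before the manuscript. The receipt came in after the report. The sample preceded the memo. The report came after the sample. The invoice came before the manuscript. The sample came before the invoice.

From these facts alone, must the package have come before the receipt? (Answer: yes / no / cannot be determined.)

cannot be determined

No chain of stated constraints runs from the package to the receipt, and none runs from the receipt to the package either.
So the relative order of the package and the receipt is not fixed by the given facts.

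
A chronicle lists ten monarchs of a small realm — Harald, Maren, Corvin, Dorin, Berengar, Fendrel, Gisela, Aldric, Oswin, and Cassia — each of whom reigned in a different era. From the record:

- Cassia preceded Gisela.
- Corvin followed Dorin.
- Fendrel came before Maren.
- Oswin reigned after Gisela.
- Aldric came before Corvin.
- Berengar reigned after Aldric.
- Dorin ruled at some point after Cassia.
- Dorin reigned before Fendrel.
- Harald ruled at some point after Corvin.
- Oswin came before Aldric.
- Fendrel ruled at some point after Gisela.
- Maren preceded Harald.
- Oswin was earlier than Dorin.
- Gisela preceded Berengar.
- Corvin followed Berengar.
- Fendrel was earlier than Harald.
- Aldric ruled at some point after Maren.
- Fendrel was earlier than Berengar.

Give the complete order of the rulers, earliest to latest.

The constraints fix every adjacent pair, so only one ordering works:
Cassia → Gisela → Oswin → Dorin → Fendrel → Maren → Aldric → Berengar → Corvin → Harald.

Cassia, Gisela, Oswin, Dorin, Fendrel, Maren, Aldric, Berengar, Corvin, Harald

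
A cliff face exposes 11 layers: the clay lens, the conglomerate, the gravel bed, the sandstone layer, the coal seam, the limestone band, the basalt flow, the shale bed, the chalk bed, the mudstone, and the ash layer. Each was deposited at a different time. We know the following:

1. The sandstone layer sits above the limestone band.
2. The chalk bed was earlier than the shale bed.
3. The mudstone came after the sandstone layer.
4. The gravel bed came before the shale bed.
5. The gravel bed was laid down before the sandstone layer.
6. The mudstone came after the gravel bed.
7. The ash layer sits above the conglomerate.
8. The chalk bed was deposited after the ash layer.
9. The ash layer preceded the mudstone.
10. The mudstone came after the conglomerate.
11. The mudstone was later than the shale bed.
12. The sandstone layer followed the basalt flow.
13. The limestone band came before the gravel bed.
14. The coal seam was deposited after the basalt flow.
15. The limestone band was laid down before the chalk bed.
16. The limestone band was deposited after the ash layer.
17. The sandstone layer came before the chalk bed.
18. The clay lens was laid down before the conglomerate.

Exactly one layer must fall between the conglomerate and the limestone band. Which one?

Tracing the constraints gives the conglomerate → the ash layer → the limestone band, so the ash layer sits after the conglomerate and before the limestone band.
No other layer is forced both after the conglomerate and before the limestone band.

the ash layer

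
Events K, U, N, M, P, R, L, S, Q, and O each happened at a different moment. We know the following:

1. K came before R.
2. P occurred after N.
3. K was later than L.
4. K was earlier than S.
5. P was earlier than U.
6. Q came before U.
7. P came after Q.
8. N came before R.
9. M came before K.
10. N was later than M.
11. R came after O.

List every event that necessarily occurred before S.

K, L, M

Directly stated before S: K.
L reaches S via L → K → S.
M reaches S via M → K → S.
No chain forces O (or any of the others) ahead of S.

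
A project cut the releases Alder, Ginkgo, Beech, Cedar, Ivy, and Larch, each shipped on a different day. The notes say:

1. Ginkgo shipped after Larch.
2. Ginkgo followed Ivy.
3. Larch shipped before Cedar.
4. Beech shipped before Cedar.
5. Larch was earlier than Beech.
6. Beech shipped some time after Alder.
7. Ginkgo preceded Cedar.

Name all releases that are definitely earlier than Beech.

Directly stated before Beech: Alder and Larch.

Alder, Larch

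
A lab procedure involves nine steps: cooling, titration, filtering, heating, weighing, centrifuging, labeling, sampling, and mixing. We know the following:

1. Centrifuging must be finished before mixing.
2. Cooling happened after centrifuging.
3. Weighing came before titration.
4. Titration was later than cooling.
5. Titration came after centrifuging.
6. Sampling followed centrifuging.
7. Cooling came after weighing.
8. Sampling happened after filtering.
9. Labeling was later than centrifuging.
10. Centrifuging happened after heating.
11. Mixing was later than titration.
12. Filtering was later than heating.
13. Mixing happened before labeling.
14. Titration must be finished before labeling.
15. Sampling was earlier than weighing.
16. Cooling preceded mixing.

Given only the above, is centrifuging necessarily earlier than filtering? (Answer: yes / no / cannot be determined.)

cannot be determined

No chain of stated constraints runs from centrifuging to filtering, and none runs from filtering to centrifuging either.
So the relative order of centrifuging and filtering is not fixed by the given facts.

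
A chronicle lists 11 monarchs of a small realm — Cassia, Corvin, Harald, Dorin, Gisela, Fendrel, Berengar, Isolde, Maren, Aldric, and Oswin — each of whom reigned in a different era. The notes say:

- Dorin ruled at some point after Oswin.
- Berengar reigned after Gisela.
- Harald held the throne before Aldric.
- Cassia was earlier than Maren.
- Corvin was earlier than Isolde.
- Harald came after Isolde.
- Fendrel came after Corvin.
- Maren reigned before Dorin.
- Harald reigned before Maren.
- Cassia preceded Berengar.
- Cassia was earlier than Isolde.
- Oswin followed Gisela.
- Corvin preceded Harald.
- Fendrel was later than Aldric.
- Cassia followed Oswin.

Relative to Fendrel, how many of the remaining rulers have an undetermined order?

3

Forced before Fendrel: Aldric, Cassia, Corvin, Gisela, Harald, Isolde, and Oswin.
That leaves Berengar, Dorin, and Maren with no forced order relative to Fendrel — 3.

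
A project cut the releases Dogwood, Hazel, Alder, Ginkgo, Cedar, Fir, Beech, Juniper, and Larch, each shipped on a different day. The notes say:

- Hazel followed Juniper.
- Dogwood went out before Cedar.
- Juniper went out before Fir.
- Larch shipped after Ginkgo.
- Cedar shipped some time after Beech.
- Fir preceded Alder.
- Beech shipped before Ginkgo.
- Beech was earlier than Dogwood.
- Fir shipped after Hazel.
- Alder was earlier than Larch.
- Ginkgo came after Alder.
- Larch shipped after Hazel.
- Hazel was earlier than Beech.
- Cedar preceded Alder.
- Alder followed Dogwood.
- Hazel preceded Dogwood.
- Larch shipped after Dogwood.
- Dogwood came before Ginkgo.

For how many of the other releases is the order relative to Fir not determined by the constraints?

3

Forced before Fir: Hazel and Juniper; forced after Fir: Alder, Ginkgo, and Larch.
That leaves Beech, Cedar, and Dogwood with no forced order relative to Fir — 3.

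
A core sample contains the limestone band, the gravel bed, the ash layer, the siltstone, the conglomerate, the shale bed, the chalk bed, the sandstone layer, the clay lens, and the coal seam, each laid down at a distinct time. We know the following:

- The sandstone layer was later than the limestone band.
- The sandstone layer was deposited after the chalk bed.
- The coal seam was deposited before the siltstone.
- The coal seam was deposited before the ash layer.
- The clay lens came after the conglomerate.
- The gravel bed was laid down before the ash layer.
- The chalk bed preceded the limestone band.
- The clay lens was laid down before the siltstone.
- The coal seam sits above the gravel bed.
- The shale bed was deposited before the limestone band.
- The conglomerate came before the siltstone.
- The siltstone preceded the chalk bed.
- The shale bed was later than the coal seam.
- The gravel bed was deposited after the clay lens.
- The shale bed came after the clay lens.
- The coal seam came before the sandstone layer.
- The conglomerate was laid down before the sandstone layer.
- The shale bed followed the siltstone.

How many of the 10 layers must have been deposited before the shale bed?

Directly stated before the shale bed: the clay lens, the coal seam, and the siltstone.
The conglomerate reaches the shale bed via the conglomerate → the siltstone → the shale bed.
The gravel bed reaches the shale bed via the gravel bed → the coal seam → the shale bed.
No chain forces the chalk bed (or any of the others) ahead of the shale bed.
That's the clay lens, the coal seam, the conglomerate, the gravel bed, and the siltstone — 5 in all.

5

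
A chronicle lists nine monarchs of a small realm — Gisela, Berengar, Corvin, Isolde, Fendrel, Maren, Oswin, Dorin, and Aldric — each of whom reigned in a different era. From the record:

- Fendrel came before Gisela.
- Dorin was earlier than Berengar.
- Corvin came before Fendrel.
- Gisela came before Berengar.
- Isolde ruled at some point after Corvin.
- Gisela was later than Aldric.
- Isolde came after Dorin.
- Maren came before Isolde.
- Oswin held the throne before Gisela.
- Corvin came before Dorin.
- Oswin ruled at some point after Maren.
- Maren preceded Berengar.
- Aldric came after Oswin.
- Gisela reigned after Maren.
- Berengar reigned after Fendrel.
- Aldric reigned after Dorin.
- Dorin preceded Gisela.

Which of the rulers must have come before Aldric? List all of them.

Directly stated before Aldric: Dorin and Oswin.
Corvin reaches Aldric via Corvin → Dorin → Aldric.
Maren reaches Aldric via Maren → Oswin → Aldric.
No chain forces Isolde (or any of the others) ahead of Aldric.

Corvin, Dorin, Maren, Oswin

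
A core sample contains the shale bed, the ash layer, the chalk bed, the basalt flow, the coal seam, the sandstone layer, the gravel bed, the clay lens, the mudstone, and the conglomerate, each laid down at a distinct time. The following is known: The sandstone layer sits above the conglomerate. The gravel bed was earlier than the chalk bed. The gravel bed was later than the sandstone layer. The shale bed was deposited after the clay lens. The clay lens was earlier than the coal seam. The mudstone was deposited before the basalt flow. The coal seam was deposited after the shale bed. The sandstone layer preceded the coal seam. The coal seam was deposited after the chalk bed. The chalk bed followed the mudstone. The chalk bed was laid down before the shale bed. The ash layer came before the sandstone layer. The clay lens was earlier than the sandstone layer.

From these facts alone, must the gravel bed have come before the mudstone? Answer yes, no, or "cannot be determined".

No chain of stated constraints runs from the gravel bed to the mudstone, and none runs from the mudstone to the gravel bed either.
So the relative order of the gravel bed and the mudstone is not fixed by the given facts.

cannot be determined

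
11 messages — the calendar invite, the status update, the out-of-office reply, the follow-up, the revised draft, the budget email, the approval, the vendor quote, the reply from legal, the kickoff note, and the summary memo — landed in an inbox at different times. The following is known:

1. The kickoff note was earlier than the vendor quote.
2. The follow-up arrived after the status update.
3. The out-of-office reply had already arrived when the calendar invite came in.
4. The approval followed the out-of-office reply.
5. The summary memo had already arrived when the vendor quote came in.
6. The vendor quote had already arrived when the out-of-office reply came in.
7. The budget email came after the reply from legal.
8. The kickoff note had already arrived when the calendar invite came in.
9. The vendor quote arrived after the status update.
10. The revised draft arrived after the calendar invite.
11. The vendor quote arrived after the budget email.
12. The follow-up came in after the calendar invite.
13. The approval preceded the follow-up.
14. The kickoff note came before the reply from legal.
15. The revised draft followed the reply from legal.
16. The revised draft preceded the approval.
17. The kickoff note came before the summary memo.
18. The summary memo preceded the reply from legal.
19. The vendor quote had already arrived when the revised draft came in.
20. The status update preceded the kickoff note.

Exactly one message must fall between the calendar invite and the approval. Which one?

the revised draft

Tracing the constraints gives the calendar invite → the revised draft → the approval, so the revised draft sits after the calendar invite and before the approval.
No other message is forced both after the calendar invite and before the approval.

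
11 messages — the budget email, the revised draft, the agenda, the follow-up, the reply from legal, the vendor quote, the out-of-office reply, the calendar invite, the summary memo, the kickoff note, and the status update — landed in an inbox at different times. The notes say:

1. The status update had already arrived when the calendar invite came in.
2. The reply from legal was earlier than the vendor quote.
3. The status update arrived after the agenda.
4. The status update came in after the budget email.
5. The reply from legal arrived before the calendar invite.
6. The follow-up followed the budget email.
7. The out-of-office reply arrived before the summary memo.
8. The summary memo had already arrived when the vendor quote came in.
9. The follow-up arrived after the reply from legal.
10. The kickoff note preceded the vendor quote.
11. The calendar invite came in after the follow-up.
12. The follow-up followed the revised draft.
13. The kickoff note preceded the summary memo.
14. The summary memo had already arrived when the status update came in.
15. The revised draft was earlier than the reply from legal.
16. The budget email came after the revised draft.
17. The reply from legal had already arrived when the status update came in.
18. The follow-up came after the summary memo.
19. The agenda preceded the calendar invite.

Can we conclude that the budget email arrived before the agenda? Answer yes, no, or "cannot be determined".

cannot be determined

No chain of stated constraints runs from the budget email to the agenda, and none runs from the agenda to the budget email either.
So the relative order of the budget email and the agenda is not fixed by the given facts.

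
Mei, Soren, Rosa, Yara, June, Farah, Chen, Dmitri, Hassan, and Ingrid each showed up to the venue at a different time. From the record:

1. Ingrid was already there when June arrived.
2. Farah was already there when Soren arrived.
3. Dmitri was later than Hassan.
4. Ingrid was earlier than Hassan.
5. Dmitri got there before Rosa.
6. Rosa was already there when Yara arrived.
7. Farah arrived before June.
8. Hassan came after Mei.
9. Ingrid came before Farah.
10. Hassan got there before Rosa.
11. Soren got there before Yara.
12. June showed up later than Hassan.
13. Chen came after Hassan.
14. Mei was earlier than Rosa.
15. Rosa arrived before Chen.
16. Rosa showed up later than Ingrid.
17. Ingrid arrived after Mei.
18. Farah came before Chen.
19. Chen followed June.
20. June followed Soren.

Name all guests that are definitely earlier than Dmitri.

Directly stated before Dmitri: Hassan.
Ingrid reaches Dmitri via Ingrid → Hassan → Dmitri.
Mei reaches Dmitri via Mei → Hassan → Dmitri.

Hassan, Ingrid, Mei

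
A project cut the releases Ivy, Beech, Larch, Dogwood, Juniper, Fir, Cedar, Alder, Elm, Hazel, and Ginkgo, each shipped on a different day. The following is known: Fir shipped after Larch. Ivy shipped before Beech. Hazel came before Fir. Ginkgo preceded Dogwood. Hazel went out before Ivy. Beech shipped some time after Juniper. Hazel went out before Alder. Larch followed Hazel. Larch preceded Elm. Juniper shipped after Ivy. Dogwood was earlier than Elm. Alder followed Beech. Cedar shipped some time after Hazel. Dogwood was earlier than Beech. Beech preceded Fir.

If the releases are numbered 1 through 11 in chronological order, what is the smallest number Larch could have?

Hazel must come before Larch — 1 forced predecessor.
Nothing else is forced ahead of Larch, so its earliest slot is position 1 + 1 = 2.

2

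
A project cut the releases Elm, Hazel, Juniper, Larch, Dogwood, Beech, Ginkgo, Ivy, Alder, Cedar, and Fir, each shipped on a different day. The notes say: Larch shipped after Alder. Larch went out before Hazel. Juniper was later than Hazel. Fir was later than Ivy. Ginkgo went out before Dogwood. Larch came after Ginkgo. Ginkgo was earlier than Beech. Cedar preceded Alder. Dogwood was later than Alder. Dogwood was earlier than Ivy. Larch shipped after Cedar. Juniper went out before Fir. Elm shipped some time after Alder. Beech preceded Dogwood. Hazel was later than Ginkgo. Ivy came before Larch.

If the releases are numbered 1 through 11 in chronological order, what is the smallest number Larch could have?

Alder, Beech, Cedar, Dogwood, Ginkgo, and Ivy must all come before Larch — 6 forced predecessors.
Nothing else is forced ahead of Larch, so its earliest slot is position 6 + 1 = 7.

7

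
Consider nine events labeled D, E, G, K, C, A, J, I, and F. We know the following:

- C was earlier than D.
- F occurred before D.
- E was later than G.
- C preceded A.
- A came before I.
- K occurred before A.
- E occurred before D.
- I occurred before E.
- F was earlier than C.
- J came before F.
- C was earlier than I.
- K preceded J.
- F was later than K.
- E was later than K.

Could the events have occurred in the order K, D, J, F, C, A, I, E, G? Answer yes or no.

The constraints require F before D, but in the proposed sequence D appears ahead of F. That one violation is enough.

no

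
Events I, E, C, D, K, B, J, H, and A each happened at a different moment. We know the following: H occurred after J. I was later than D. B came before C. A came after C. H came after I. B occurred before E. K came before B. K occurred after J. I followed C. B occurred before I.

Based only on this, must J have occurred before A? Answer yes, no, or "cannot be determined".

Chain the constraints: J → K → B → C → A. Each link is directly stated, so J comes before A.

yes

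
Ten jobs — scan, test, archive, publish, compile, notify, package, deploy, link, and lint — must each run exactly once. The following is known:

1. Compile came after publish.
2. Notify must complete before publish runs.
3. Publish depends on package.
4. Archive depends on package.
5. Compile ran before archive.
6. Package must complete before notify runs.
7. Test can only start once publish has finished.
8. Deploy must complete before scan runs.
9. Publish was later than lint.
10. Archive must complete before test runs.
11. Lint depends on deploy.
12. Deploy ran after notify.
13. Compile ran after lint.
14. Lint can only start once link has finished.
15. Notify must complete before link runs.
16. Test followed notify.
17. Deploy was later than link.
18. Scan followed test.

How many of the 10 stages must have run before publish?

5

Directly stated before publish: lint, notify, and package.
Deploy reaches publish via deploy → lint → publish.
Link reaches publish via link → lint → publish.
No chain forces compile (or any of the others) ahead of publish.
That's deploy, link, lint, notify, and package — 5 in all.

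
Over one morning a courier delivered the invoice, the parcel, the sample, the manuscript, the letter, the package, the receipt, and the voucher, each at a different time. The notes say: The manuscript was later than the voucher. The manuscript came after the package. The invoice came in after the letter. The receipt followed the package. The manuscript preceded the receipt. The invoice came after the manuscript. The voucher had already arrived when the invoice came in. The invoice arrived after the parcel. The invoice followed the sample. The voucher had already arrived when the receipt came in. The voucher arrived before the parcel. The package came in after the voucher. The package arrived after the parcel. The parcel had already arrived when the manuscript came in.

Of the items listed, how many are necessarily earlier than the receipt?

Directly stated before the receipt: the manuscript, the package, and the voucher.
The parcel reaches the receipt via the parcel → the package → the receipt.
No chain forces the letter (or any of the others) ahead of the receipt.
That's the manuscript, the package, the parcel, and the voucher — 4 in all.

4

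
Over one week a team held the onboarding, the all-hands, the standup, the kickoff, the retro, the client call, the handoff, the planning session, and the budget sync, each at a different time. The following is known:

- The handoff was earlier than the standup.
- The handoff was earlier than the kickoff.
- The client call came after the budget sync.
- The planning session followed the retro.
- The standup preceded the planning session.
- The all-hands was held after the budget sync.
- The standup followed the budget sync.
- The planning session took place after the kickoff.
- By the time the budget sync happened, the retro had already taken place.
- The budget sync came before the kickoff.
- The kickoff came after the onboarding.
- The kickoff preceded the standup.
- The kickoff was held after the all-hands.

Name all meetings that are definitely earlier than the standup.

Directly stated before the standup: the budget sync, the handoff, and the kickoff.
The all-hands reaches the standup via the all-hands → the kickoff → the standup.
The onboarding reaches the standup via the onboarding → the kickoff → the standup.
The retro reaches the standup via the retro → the budget sync → the standup.
No chain forces the planning session (or any of the others) ahead of the standup.

the all-hands, the budget sync, the handoff, the kickoff, the onboarding, the retro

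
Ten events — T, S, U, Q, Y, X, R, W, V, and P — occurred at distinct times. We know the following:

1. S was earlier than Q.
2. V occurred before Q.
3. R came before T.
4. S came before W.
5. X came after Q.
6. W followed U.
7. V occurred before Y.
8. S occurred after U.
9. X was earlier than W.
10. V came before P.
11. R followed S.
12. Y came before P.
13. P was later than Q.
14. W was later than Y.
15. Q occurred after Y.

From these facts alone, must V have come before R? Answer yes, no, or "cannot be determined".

No chain of stated constraints runs from V to R, and none runs from R to V either.
So the relative order of V and R is not fixed by the given facts.

cannot be determined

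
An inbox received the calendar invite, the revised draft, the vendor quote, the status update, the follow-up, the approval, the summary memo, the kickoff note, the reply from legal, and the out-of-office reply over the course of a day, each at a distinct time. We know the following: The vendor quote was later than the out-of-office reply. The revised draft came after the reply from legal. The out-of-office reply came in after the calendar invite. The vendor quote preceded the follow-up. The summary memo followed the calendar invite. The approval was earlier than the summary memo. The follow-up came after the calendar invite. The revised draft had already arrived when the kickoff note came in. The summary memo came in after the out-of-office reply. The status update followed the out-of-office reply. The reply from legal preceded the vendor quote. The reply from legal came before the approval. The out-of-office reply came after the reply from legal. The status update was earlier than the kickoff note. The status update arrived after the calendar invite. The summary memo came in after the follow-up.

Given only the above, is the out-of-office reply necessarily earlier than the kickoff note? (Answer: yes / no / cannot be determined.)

yes

Chain the constraints: the out-of-office reply → the status update → the kickoff note. Each link is directly stated, so the out-of-office reply comes before the kickoff note.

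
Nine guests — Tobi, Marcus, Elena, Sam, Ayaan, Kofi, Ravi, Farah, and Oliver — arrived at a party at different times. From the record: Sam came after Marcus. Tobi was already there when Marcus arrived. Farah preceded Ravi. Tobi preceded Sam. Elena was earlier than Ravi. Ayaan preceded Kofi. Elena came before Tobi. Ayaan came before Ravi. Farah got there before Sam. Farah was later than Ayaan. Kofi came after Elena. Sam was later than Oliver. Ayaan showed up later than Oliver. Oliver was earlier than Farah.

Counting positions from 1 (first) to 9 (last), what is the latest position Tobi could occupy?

Tobi must come before Marcus and Sam — 2 guests forced after them.
Everything else can be placed before Tobi in some valid order, so Tobi can sit as late as position 9 − 2 = 7.

7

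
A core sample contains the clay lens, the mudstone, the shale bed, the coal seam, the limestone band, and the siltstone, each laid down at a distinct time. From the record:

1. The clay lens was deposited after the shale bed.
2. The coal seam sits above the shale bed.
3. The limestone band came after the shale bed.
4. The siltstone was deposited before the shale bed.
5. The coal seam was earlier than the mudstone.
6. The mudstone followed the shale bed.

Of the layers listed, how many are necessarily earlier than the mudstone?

Directly stated before the mudstone: the coal seam and the shale bed.
The siltstone reaches the mudstone via the siltstone → the shale bed → the mudstone.
No chain forces the clay lens (or any of the others) ahead of the mudstone.
That's the coal seam, the shale bed, and the siltstone — 3 in all.

3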